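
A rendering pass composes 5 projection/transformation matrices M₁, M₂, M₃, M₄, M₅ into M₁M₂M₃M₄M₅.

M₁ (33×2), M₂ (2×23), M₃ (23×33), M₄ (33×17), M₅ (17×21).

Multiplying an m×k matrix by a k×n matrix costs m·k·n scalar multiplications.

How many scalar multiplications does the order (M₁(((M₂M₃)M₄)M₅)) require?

(M₂M₃): 2×23 by 23×33 → 2×33, cost 2·23·33 = 1518
((M₂M₃)M₄): 2×33 by 33×17 → 2×17, cost 2·33·17 = 1122; cumulative 2640
(((M₂M₃)M₄)M₅): 2×17 by 17×21 → 2×21, cost 2·17·21 = 714; cumulative 3354
(M₁(((M₂M₃)M₄)M₅)): 33×2 by 2×21 → 33×21, cost 33·2·21 = 1386; cumulative 4740
Total: 4740 scalar multiplications.

4740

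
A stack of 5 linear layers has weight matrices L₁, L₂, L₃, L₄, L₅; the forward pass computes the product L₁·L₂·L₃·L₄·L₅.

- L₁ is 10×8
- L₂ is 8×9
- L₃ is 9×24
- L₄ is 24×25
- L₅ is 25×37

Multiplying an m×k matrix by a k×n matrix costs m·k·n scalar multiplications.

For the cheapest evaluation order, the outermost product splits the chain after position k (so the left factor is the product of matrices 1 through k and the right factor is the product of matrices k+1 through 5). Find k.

Adjacent pairs: L₁L₂ = 10·8·9 = 720; L₂L₃ = 8·9·24 = 1728; L₃L₄ = 9·24·25 = 5400; L₄L₅ = 24·25·37 = 22200.
Length 3: L₁..L₃: k=1: 0+1728+10·8·24=3648; k=2: 720+0+10·9·24=2880 → min 2880 | L₂..L₄: k=2: 0+5400+8·9·25=7200; k=3: 1728+0+8·24·25=6528 → min 6528 | L₃..L₅: k=3: 0+22200+9·24·37=30192; k=4: 5400+0+9·25·37=13725 → min 13725.
Length 4: L₁..L₄: k=1: 0+6528+10·8·25=8528; k=2: 720+5400+10·9·25=8370; k=3: 2880+0+10·24·25=8880 → min 8370 | L₂..L₅: k=2: 0+13725+8·9·37=16389; k=3: 1728+22200+8·24·37=31032; k=4: 6528+0+8·25·37=13928 → min 13928.
Top-level splits: k=1: (L₁..L₁)·(L₂..L₅) → 0+13928+10·8·37 = 16888; k=2: (L₁..L₂)·(L₃..L₅) → 720+13725+10·9·37 = 17775; k=3: (L₁..L₃)·(L₄..L₅) → 2880+22200+10·24·37 = 33960; k=4: (L₁..L₄)·(L₅..L₅) → 8370+0+10·25·37 = 17620.
Best split is after L₁, i.e. k = 1.

1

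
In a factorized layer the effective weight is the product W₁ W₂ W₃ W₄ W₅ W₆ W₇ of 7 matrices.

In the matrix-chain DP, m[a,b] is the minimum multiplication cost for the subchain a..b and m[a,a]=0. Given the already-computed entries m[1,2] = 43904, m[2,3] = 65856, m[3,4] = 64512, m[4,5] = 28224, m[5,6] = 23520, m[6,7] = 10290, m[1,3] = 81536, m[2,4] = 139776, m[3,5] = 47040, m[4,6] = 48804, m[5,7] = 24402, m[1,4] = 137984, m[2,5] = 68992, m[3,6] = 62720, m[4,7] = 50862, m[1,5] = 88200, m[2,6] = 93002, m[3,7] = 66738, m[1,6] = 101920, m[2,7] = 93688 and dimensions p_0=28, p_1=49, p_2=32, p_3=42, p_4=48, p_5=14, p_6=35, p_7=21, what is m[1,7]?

m[1,7] = min over k∈[1,6] of m[1,k]+m[k+1,7]+p_{0}·p_k·p_{7}.
k=1: 0 + 93688 + 28·49·21 = 122500; k=2: 43904 + 66738 + 28·32·21 = 129458; k=3: 81536 + 50862 + 28·42·21 = 157094; k=4: 137984 + 24402 + 28·48·21 = 190610; k=5: 88200 + 10290 + 28·14·21 = 106722; k=6: 101920 + 0 + 28·35·21 = 122500.
Minimum: 106722 at k=5.

106722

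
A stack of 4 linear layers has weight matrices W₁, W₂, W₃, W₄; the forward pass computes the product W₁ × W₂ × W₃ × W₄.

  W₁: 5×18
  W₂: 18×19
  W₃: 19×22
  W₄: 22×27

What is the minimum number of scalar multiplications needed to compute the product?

Adjacent pairs: W₁W₂ = 5·18·19 = 1710; W₂W₃ = 18·19·22 = 7524; W₃W₄ = 19·22·27 = 11286.
Length 3: W₁..W₃: k=1: 0+7524+5·18·22=9504; k=2: 1710+0+5·19·22=3800 → min 3800 | W₂..W₄: k=2: 0+11286+18·19·27=20520; k=3: 7524+0+18·22·27=18216 → min 18216.
Length 4: W₁..W₄: k=1: 0+18216+5·18·27=20646; k=2: 1710+11286+5·19·27=15561; k=3: 3800+0+5·22·27=6770 → min 6770.
Optimal order: (((W₁ × W₂) × W₃) × W₄) with cost 6770.

6770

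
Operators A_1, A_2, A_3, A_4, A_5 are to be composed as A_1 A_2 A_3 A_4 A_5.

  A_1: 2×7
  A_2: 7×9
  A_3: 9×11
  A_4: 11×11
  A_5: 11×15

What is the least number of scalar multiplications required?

Adjacent pairs: A_1A_2 = 2·7·9 = 126; A_2A_3 = 7·9·11 = 693; A_3A_4 = 9·11·11 = 1089; A_4A_5 = 11·11·15 = 1815.
Length 3: A_1..A_3: k=1: 0+693+2·7·11=847; k=2: 126+0+2·9·11=324 → min 324 | A_2..A_4: k=2: 0+1089+7·9·11=1782; k=3: 693+0+7·11·11=1540 → min 1540 | A_3..A_5: k=3: 0+1815+9·11·15=3300; k=4: 1089+0+9·11·15=2574 → min 2574.
Length 4: A_1..A_4: k=1: 0+1540+2·7·11=1694; k=2: 126+1089+2·9·11=1413; k=3: 324+0+2·11·11=566 → min 566 | A_2..A_5: k=2: 0+2574+7·9·15=3519; k=3: 693+1815+7·11·15=3663; k=4: 1540+0+7·11·15=2695 → min 2695.
Length 5: A_1..A_5: k=1: 0+2695+2·7·15=2905; k=2: 126+2574+2·9·15=2970; k=3: 324+1815+2·11·15=2469; k=4: 566+0+2·11·15=896 → min 896.
Optimal order: ((((A_1 A_2) A_3) A_4) A_5) with cost 896.

896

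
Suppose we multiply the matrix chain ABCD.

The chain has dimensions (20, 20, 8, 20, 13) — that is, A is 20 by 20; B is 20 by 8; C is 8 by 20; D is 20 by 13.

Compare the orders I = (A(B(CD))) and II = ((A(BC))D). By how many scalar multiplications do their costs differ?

7040

Order I = (A(B(CD))): (CD): 8×20 by 20×13 → 8×13, cost 8·20·13 = 2080; (B(CD)): 20×8 by 8×13 → 20×13, cost 20·8·13 = 2080; cumulative 4160; (A(B(CD))): 20×20 by 20×13 → 20×13, cost 20·20·13 = 5200; cumulative 9360. Total 9360.
Order II = ((A(BC))D): (BC): 20×8 by 8×20 → 20×20, cost 20·8·20 = 3200; (A(BC)): 20×20 by 20×20 → 20×20, cost 20·20·20 = 8000; cumulative 11200; ((A(BC))D): 20×20 by 20×13 → 20×13, cost 20·20·13 = 5200; cumulative 16400. Total 16400.
Difference: |9360 − 16400| = 7040.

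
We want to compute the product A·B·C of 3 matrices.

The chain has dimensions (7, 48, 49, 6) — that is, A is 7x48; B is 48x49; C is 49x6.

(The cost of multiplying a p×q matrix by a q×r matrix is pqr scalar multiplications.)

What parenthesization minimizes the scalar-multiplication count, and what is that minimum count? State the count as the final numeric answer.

16128

(A·(B·C)): cost 16128.
((A·B)·C): cost 18522.
Optimal: (A·(B·C)) with cost 16128.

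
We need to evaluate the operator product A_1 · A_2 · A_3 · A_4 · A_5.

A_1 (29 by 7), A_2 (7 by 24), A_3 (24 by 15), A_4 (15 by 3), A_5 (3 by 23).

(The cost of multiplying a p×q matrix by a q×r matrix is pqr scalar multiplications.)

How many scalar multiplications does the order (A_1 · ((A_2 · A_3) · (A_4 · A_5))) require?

(A_2 · A_3): 7×24 by 24×15 → 7×15, cost 7·24·15 = 2520
(A_4 · A_5): 15×3 by 3×23 → 15×23, cost 15·3·23 = 1035
((A_2 · A_3) · (A_4 · A_5)): 7×15 by 15×23 → 7×23, cost 7·15·23 = 2415; cumulative 5970
(A_1 · ((A_2 · A_3) · (A_4 · A_5))): 29×7 by 7×23 → 29×23, cost 29·7·23 = 4669; cumulative 10639
Total: 10639 scalar multiplications.

10639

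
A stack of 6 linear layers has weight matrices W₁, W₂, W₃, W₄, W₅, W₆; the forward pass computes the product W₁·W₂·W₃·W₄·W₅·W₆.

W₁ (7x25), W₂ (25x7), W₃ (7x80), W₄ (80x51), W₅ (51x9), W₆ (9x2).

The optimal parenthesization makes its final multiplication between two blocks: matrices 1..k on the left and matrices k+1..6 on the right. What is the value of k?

1

Adjacent pairs: W₁W₂ = 7·25·7 = 1225; W₂W₃ = 25·7·80 = 14000; W₃W₄ = 7·80·51 = 28560; W₄W₅ = 80·51·9 = 36720; W₅W₆ = 51·9·2 = 918.
Length 3: W₁..W₃: k=1: 0+14000+7·25·80=28000; k=2: 1225+0+7·7·80=5145 → min 5145 | W₂..W₄: k=2: 0+28560+25·7·51=37485; k=3: 14000+0+25·80·51=116000 → min 37485 | W₃..W₅: k=3: 0+36720+7·80·9=41760; k=4: 28560+0+7·51·9=31773 → min 31773 | W₄..W₆: k=4: 0+918+80·51·2=9078; k=5: 36720+0+80·9·2=38160 → min 9078.
Length 4: W₁..W₄: k=1: 0+37485+7·25·51=46410; k=2: 1225+28560+7·7·51=32284; k=3: 5145+0+7·80·51=33705 → min 32284 | W₂..W₅: k=2: 0+31773+25·7·9=33348; k=3: 14000+36720+25·80·9=68720; k=4: 37485+0+25·51·9=48960 → min 33348 | W₃..W₆: k=3: 0+9078+7·80·2=10198; k=4: 28560+918+7·51·2=30192; k=5: 31773+0+7·9·2=31899 → min 10198.
Length 5: W₁..W₅: k=1: 0+33348+7·25·9=34923; k=2: 1225+31773+7·7·9=33439; k=3: 5145+36720+7·80·9=46905; k=4: 32284+0+7·51·9=35497 → min 33439 | W₂..W₆: k=2: 0+10198+25·7·2=10548; k=3: 14000+9078+25·80·2=27078; k=4: 37485+918+25·51·2=40953; k=5: 33348+0+25·9·2=33798 → min 10548.
Top-level splits: k=1: (W₁..W₁)·(W₂..W₆) → 0+10548+7·25·2 = 10898; k=2: (W₁..W₂)·(W₃..W₆) → 1225+10198+7·7·2 = 11521; k=3: (W₁..W₃)·(W₄..W₆) → 5145+9078+7·80·2 = 15343; k=4: (W₁..W₄)·(W₅..W₆) → 32284+918+7·51·2 = 33916; k=5: (W₁..W₅)·(W₆..W₆) → 33439+0+7·9·2 = 33565.
Best split is after W₁, i.e. k = 1.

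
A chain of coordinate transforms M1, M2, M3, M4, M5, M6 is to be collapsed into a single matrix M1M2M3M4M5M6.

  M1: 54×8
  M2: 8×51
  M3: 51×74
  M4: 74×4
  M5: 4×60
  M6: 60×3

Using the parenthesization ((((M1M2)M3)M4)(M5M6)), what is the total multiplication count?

(M1M2): 54×8 by 8×51 → 54×51, cost 54·8·51 = 22032
((M1M2)M3): 54×51 by 51×74 → 54×74, cost 54·51·74 = 203796; cumulative 225828
(((M1M2)M3)M4): 54×74 by 74×4 → 54×4, cost 54·74·4 = 15984; cumulative 241812
(M5M6): 4×60 by 60×3 → 4×3, cost 4·60·3 = 720
((((M1M2)M3)M4)(M5M6)): 54×4 by 4×3 → 54×3, cost 54·4·3 = 648; cumulative 243180
Total: 243180 scalar multiplications.

243180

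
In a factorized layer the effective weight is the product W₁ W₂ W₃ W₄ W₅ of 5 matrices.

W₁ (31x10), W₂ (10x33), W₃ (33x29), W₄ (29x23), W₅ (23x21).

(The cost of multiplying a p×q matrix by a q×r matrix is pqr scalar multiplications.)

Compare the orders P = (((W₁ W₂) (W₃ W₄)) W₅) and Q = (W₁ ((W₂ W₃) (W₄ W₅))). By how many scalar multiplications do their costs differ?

34566

Order P = (((W₁ W₂) (W₃ W₄)) W₅): (W₁ W₂): 31×10 by 10×33 → 31×33, cost 31·10·33 = 10230; (W₃ W₄): 33×29 by 29×23 → 33×23, cost 33·29·23 = 22011; ((W₁ W₂) (W₃ W₄)): 31×33 by 33×23 → 31×23, cost 31·33·23 = 23529; cumulative 55770; (((W₁ W₂) (W₃ W₄)) W₅): 31×23 by 23×21 → 31×21, cost 31·23·21 = 14973; cumulative 70743. Total 70743.
Order Q = (W₁ ((W₂ W₃) (W₄ W₅))): (W₂ W₃): 10×33 by 33×29 → 10×29, cost 10·33·29 = 9570; (W₄ W₅): 29×23 by 23×21 → 29×21, cost 29·23·21 = 14007; ((W₂ W₃) (W₄ W₅)): 10×29 by 29×21 → 10×21, cost 10·29·21 = 6090; cumulative 29667; (W₁ ((W₂ W₃) (W₄ W₅))): 31×10 by 10×21 → 31×21, cost 31·10·21 = 6510; cumulative 36177. Total 36177.
Difference: |70743 − 36177| = 34566.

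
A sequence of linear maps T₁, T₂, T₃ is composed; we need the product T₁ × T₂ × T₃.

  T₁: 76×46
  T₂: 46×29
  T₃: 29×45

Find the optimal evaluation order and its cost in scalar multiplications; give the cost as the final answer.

(T₁ × (T₂ × T₃)): cost 217350.
((T₁ × T₂) × T₃): cost 200564.
Optimal: ((T₁ × T₂) × T₃) with cost 200564.

200564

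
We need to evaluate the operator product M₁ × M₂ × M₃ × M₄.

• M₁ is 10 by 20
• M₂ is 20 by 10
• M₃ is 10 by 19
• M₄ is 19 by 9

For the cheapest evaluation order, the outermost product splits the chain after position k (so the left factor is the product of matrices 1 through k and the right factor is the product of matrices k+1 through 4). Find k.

Adjacent pairs: M₁M₂ = 10·20·10 = 2000; M₂M₃ = 20·10·19 = 3800; M₃M₄ = 10·19·9 = 1710.
Length 3: M₁..M₃: k=1: 0+3800+10·20·19=7600; k=2: 2000+0+10·10·19=3900 → min 3900 | M₂..M₄: k=2: 0+1710+20·10·9=3510; k=3: 3800+0+20·19·9=7220 → min 3510.
Top-level splits: k=1: (M₁..M₁)·(M₂..M₄) → 0+3510+10·20·9 = 5310; k=2: (M₁..M₂)·(M₃..M₄) → 2000+1710+10·10·9 = 4610; k=3: (M₁..M₃)·(M₄..M₄) → 3900+0+10·19·9 = 5610.
Best split is after M₂, i.e. k = 2.

2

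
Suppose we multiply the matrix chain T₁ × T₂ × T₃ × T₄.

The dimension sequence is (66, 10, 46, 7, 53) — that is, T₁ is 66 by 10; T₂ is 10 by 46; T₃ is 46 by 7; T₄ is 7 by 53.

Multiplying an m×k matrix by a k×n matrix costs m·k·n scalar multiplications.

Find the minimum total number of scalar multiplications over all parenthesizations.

32326

Adjacent pairs: T₁T₂ = 66·10·46 = 30360; T₂T₃ = 10·46·7 = 3220; T₃T₄ = 46·7·53 = 17066.
Length 3: T₁..T₃: k=1: 0+3220+66·10·7=7840; k=2: 30360+0+66·46·7=51612 → min 7840 | T₂..T₄: k=2: 0+17066+10·46·53=41446; k=3: 3220+0+10·7·53=6930 → min 6930.
Length 4: T₁..T₄: k=1: 0+6930+66·10·53=41910; k=2: 30360+17066+66·46·53=208334; k=3: 7840+0+66·7·53=32326 → min 32326.
Optimal order: ((T₁ × (T₂ × T₃)) × T₄) with cost 32326.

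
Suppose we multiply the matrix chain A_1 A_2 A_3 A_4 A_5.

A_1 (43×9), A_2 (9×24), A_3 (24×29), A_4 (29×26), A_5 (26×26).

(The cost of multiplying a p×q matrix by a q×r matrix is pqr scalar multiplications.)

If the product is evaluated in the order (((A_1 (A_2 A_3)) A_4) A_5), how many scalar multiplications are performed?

78977

(A_2 A_3): 9×24 by 24×29 → 9×29, cost 9·24·29 = 6264
(A_1 (A_2 A_3)): 43×9 by 9×29 → 43×29, cost 43·9·29 = 11223; cumulative 17487
((A_1 (A_2 A_3)) A_4): 43×29 by 29×26 → 43×26, cost 43·29·26 = 32422; cumulative 49909
(((A_1 (A_2 A_3)) A_4) A_5): 43×26 by 26×26 → 43×26, cost 43·26·26 = 29068; cumulative 78977
Total: 78977 scalar multiplications.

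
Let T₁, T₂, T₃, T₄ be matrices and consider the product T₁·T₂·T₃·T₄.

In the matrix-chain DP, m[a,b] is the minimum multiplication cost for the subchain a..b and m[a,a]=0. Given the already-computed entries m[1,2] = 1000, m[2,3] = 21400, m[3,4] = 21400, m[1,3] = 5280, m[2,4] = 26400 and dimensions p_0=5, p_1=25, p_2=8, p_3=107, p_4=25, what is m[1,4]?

m[1,4] = min over k∈[1,3] of m[1,k]+m[k+1,4]+p_{0}·p_k·p_{4}.
k=1: 0 + 26400 + 5·25·25 = 29525; k=2: 1000 + 21400 + 5·8·25 = 23400; k=3: 5280 + 0 + 5·107·25 = 18655.
Minimum: 18655 at k=3.

18655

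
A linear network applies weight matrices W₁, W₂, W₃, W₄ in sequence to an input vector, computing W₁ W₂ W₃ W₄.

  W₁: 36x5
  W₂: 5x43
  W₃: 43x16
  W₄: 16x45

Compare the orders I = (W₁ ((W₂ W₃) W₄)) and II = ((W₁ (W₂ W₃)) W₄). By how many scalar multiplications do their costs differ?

17100

Order I = (W₁ ((W₂ W₃) W₄)): (W₂ W₃): 5×43 by 43×16 → 5×16, cost 5·43·16 = 3440; ((W₂ W₃) W₄): 5×16 by 16×45 → 5×45, cost 5·16·45 = 3600; cumulative 7040; (W₁ ((W₂ W₃) W₄)): 36×5 by 5×45 → 36×45, cost 36·5·45 = 8100; cumulative 15140. Total 15140.
Order II = ((W₁ (W₂ W₃)) W₄): (W₂ W₃): 5×43 by 43×16 → 5×16, cost 5·43·16 = 3440; (W₁ (W₂ W₃)): 36×5 by 5×16 → 36×16, cost 36·5·16 = 2880; cumulative 6320; ((W₁ (W₂ W₃)) W₄): 36×16 by 16×45 → 36×45, cost 36·16·45 = 25920; cumulative 32240. Total 32240.
Difference: |15140 − 32240| = 17100.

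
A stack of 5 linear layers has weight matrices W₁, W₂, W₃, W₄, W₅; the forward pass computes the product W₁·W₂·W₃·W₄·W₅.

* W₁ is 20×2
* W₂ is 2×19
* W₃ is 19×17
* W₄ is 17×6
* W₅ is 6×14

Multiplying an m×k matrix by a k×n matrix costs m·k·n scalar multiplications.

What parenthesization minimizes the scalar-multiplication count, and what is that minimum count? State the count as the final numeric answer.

1578

Adjacent pairs: W₁W₂ = 20·2·19 = 760; W₂W₃ = 2·19·17 = 646; W₃W₄ = 19·17·6 = 1938; W₄W₅ = 17·6·14 = 1428.
Length 3: W₁..W₃: k=1: 0+646+20·2·17=1326; k=2: 760+0+20·19·17=7220 → min 1326 | W₂..W₄: k=2: 0+1938+2·19·6=2166; k=3: 646+0+2·17·6=850 → min 850 | W₃..W₅: k=3: 0+1428+19·17·14=5950; k=4: 1938+0+19·6·14=3534 → min 3534.
Length 4: W₁..W₄: k=1: 0+850+20·2·6=1090; k=2: 760+1938+20·19·6=4978; k=3: 1326+0+20·17·6=3366 → min 1090 | W₂..W₅: k=2: 0+3534+2·19·14=4066; k=3: 646+1428+2·17·14=2550; k=4: 850+0+2·6·14=1018 → min 1018.
Length 5: W₁..W₅: k=1: 0+1018+20·2·14=1578; k=2: 760+3534+20·19·14=9614; k=3: 1326+1428+20·17·14=7514; k=4: 1090+0+20·6·14=2770 → min 1578.
Optimal parenthesization: (W₁·(((W₂·W₃)·W₄)·W₅)) with cost 1578.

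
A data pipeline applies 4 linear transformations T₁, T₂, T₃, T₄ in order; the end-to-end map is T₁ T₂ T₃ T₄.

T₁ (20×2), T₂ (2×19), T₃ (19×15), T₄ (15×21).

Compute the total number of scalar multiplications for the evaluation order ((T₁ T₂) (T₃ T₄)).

14725

(T₁ T₂): 20×2 by 2×19 → 20×19, cost 20·2·19 = 760
(T₃ T₄): 19×15 by 15×21 → 19×21, cost 19·15·21 = 5985
((T₁ T₂) (T₃ T₄)): 20×19 by 19×21 → 20×21, cost 20·19·21 = 7980; cumulative 14725
Total: 14725 scalar multiplications.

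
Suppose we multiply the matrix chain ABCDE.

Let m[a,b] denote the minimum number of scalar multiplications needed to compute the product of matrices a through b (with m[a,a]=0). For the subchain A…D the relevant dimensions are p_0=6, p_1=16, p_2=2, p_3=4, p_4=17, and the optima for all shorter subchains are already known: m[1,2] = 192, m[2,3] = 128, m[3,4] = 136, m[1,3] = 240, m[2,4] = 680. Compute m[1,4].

532

m[1,4] = min over k∈[1,3] of m[1,k]+m[k+1,4]+p_{0}·p_k·p_{4}.
k=1: 0 + 680 + 6·16·17 = 2312; k=2: 192 + 136 + 6·2·17 = 532; k=3: 240 + 0 + 6·4·17 = 648.
Minimum: 532 at k=2.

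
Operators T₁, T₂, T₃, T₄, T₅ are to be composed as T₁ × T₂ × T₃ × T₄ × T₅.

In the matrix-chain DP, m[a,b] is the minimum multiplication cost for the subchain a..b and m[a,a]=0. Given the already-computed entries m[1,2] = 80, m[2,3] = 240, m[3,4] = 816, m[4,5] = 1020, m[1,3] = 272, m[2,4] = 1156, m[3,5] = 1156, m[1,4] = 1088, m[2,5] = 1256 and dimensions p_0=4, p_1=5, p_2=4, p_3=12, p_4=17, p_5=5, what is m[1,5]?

1316

m[1,5] = min over k∈[1,4] of m[1,k]+m[k+1,5]+p_{0}·p_k·p_{5}.
k=1: 0 + 1256 + 4·5·5 = 1356; k=2: 80 + 1156 + 4·4·5 = 1316; k=3: 272 + 1020 + 4·12·5 = 1532; k=4: 1088 + 0 + 4·17·5 = 1428.
Minimum: 1316 at k=2.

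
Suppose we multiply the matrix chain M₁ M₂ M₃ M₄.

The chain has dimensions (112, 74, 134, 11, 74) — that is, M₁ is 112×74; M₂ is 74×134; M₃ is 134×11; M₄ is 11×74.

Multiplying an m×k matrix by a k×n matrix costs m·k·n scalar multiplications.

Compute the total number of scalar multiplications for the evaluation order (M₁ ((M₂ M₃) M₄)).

782624

(M₂ M₃): 74×134 by 134×11 → 74×11, cost 74·134·11 = 109076
((M₂ M₃) M₄): 74×11 by 11×74 → 74×74, cost 74·11·74 = 60236; cumulative 169312
(M₁ ((M₂ M₃) M₄)): 112×74 by 74×74 → 112×74, cost 112·74·74 = 613312; cumulative 782624
Total: 782624 scalar multiplications.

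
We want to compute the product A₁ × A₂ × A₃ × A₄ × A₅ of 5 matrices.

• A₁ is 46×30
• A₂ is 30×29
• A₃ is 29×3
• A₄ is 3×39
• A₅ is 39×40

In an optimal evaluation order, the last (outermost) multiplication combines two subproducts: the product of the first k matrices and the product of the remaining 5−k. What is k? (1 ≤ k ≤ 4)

3

Adjacent pairs: A₁A₂ = 46·30·29 = 40020; A₂A₃ = 30·29·3 = 2610; A₃A₄ = 29·3·39 = 3393; A₄A₅ = 3·39·40 = 4680.
Length 3: A₁..A₃: k=1: 0+2610+46·30·3=6750; k=2: 40020+0+46·29·3=44022 → min 6750 | A₂..A₄: k=2: 0+3393+30·29·39=37323; k=3: 2610+0+30·3·39=6120 → min 6120 | A₃..A₅: k=3: 0+4680+29·3·40=8160; k=4: 3393+0+29·39·40=48633 → min 8160.
Length 4: A₁..A₄: k=1: 0+6120+46·30·39=59940; k=2: 40020+3393+46·29·39=95439; k=3: 6750+0+46·3·39=12132 → min 12132 | A₂..A₅: k=2: 0+8160+30·29·40=42960; k=3: 2610+4680+30·3·40=10890; k=4: 6120+0+30·39·40=52920 → min 10890.
Top-level splits: k=1: (A₁..A₁)·(A₂..A₅) → 0+10890+46·30·40 = 66090; k=2: (A₁..A₂)·(A₃..A₅) → 40020+8160+46·29·40 = 101540; k=3: (A₁..A₃)·(A₄..A₅) → 6750+4680+46·3·40 = 16950; k=4: (A₁..A₄)·(A₅..A₅) → 12132+0+46·39·40 = 83892.
Best split is after A₃, i.e. k = 3.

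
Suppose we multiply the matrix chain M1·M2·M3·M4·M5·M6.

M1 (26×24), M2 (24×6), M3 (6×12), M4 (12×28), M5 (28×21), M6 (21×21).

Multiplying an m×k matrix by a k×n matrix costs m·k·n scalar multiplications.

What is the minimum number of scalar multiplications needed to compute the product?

Adjacent pairs: M1M2 = 26·24·6 = 3744; M2M3 = 24·6·12 = 1728; M3M4 = 6·12·28 = 2016; M4M5 = 12·28·21 = 7056; M5M6 = 28·21·21 = 12348.
Length 3: M1..M3: k=1: 0+1728+26·24·12=9216; k=2: 3744+0+26·6·12=5616 → min 5616 | M2..M4: k=2: 0+2016+24·6·28=6048; k=3: 1728+0+24·12·28=9792 → min 6048 | M3..M5: k=3: 0+7056+6·12·21=8568; k=4: 2016+0+6·28·21=5544 → min 5544 | M4..M6: k=4: 0+12348+12·28·21=19404; k=5: 7056+0+12·21·21=12348 → min 12348.
Length 4: M1..M4: k=1: 0+6048+26·24·28=23520; k=2: 3744+2016+26·6·28=10128; k=3: 5616+0+26·12·28=14352 → min 10128 | M2..M5: k=2: 0+5544+24·6·21=8568; k=3: 1728+7056+24·12·21=14832; k=4: 6048+0+24·28·21=20160 → min 8568 | M3..M6: k=3: 0+12348+6·12·21=13860; k=4: 2016+12348+6·28·21=17892; k=5: 5544+0+6·21·21=8190 → min 8190.
Length 5: M1..M5: k=1: 0+8568+26·24·21=21672; k=2: 3744+5544+26·6·21=12564; k=3: 5616+7056+26·12·21=19224; k=4: 10128+0+26·28·21=25416 → min 12564 | M2..M6: k=2: 0+8190+24·6·21=11214; k=3: 1728+12348+24·12·21=20124; k=4: 6048+12348+24·28·21=32508; k=5: 8568+0+24·21·21=19152 → min 11214.
Length 6: M1..M6: k=1: 0+11214+26·24·21=24318; k=2: 3744+8190+26·6·21=15210; k=3: 5616+12348+26·12·21=24516; k=4: 10128+12348+26·28·21=37764; k=5: 12564+0+26·21·21=24030 → min 15210.
Optimal order: ((M1·M2)·(((M3·M4)·M5)·M6)) with cost 15210.

15210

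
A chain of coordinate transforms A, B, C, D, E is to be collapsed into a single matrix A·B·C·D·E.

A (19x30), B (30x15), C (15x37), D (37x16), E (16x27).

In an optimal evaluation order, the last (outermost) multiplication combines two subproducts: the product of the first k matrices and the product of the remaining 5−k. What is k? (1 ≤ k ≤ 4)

4

Adjacent pairs: AB = 19·30·15 = 8550; BC = 30·15·37 = 16650; CD = 15·37·16 = 8880; DE = 37·16·27 = 15984.
Length 3: A..C: k=1: 0+16650+19·30·37=37740; k=2: 8550+0+19·15·37=19095 → min 19095 | B..D: k=2: 0+8880+30·15·16=16080; k=3: 16650+0+30·37·16=34410 → min 16080 | C..E: k=3: 0+15984+15·37·27=30969; k=4: 8880+0+15·16·27=15360 → min 15360.
Length 4: A..D: k=1: 0+16080+19·30·16=25200; k=2: 8550+8880+19·15·16=21990; k=3: 19095+0+19·37·16=30343 → min 21990 | B..E: k=2: 0+15360+30·15·27=27510; k=3: 16650+15984+30·37·27=62604; k=4: 16080+0+30·16·27=29040 → min 27510.
Top-level splits: k=1: (A..A)·(B..E) → 0+27510+19·30·27 = 42900; k=2: (A..B)·(C..E) → 8550+15360+19·15·27 = 31605; k=3: (A..C)·(D..E) → 19095+15984+19·37·27 = 54060; k=4: (A..D)·(E..E) → 21990+0+19·16·27 = 30198.
Best split is after D, i.e. k = 4.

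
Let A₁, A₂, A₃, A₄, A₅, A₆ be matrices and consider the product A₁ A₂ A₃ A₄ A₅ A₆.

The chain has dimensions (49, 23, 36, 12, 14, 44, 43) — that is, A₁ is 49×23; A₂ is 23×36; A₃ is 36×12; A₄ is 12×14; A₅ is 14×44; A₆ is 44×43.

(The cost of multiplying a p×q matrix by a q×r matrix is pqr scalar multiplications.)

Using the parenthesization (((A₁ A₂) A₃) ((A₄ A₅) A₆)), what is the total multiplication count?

117120

(A₁ A₂): 49×23 by 23×36 → 49×36, cost 49·23·36 = 40572
((A₁ A₂) A₃): 49×36 by 36×12 → 49×12, cost 49·36·12 = 21168; cumulative 61740
(A₄ A₅): 12×14 by 14×44 → 12×44, cost 12·14·44 = 7392
((A₄ A₅) A₆): 12×44 by 44×43 → 12×43, cost 12·44·43 = 22704; cumulative 30096
(((A₁ A₂) A₃) ((A₄ A₅) A₆)): 49×12 by 12×43 → 49×43, cost 49·12·43 = 25284; cumulative 117120
Total: 117120 scalar multiplications.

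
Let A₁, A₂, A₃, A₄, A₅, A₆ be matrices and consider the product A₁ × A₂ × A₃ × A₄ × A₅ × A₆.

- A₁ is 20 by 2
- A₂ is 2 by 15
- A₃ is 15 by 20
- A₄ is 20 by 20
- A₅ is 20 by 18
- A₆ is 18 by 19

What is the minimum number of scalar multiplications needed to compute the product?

Adjacent pairs: A₁A₂ = 20·2·15 = 600; A₂A₃ = 2·15·20 = 600; A₃A₄ = 15·20·20 = 6000; A₄A₅ = 20·20·18 = 7200; A₅A₆ = 20·18·19 = 6840.
Length 3: A₁..A₃: k=1: 0+600+20·2·20=1400; k=2: 600+0+20·15·20=6600 → min 1400 | A₂..A₄: k=2: 0+6000+2·15·20=6600; k=3: 600+0+2·20·20=1400 → min 1400 | A₃..A₅: k=3: 0+7200+15·20·18=12600; k=4: 6000+0+15·20·18=11400 → min 11400 | A₄..A₆: k=4: 0+6840+20·20·19=14440; k=5: 7200+0+20·18·19=14040 → min 14040.
Length 4: A₁..A₄: k=1: 0+1400+20·2·20=2200; k=2: 600+6000+20·15·20=12600; k=3: 1400+0+20·20·20=9400 → min 2200 | A₂..A₅: k=2: 0+11400+2·15·18=11940; k=3: 600+7200+2·20·18=8520; k=4: 1400+0+2·20·18=2120 → min 2120 | A₃..A₆: k=3: 0+14040+15·20·19=19740; k=4: 6000+6840+15·20·19=18540; k=5: 11400+0+15·18·19=16530 → min 16530.
Length 5: A₁..A₅: k=1: 0+2120+20·2·18=2840; k=2: 600+11400+20·15·18=17400; k=3: 1400+7200+20·20·18=15800; k=4: 2200+0+20·20·18=9400 → min 2840 | A₂..A₆: k=2: 0+16530+2·15·19=17100; k=3: 600+14040+2·20·19=15400; k=4: 1400+6840+2·20·19=9000; k=5: 2120+0+2·18·19=2804 → min 2804.
Length 6: A₁..A₆: k=1: 0+2804+20·2·19=3564; k=2: 600+16530+20·15·19=22830; k=3: 1400+14040+20·20·19=23040; k=4: 2200+6840+20·20·19=16640; k=5: 2840+0+20·18·19=9680 → min 3564.
Optimal order: (A₁ × ((((A₂ × A₃) × A₄) × A₅) × A₆)) with cost 3564.

3564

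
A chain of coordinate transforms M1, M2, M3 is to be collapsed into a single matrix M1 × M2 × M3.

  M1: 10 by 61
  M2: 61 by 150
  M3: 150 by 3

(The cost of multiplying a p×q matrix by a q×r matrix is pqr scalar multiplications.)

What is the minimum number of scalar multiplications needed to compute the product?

29280

Order (M1 × (M2 × M3)): (M2 × M3): 61×150 by 150×3 → 61×3, cost 61·150·3 = 27450; (M1 × (M2 × M3)): 10×61 by 61×3 → 10×3, cost 10·61·3 = 1830; cumulative 29280. Total 29280.
Order ((M1 × M2) × M3): (M1 × M2): 10×61 by 61×150 → 10×150, cost 10·61·150 = 91500; ((M1 × M2) × M3): 10×150 by 150×3 → 10×3, cost 10·150·3 = 4500; cumulative 96000. Total 96000.
Minimum: 29280.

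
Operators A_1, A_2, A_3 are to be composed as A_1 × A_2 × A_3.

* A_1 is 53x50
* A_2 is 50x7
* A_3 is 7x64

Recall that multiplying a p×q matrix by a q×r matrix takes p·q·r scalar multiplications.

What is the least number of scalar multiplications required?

Order (A_1 × (A_2 × A_3)): (A_2 × A_3): 50×7 by 7×64 → 50×64, cost 50·7·64 = 22400; (A_1 × (A_2 × A_3)): 53×50 by 50×64 → 53×64, cost 53·50·64 = 169600; cumulative 192000. Total 192000.
Order ((A_1 × A_2) × A_3): (A_1 × A_2): 53×50 by 50×7 → 53×7, cost 53·50·7 = 18550; ((A_1 × A_2) × A_3): 53×7 by 7×64 → 53×64, cost 53·7·64 = 23744; cumulative 42294. Total 42294.
Minimum: 42294.

42294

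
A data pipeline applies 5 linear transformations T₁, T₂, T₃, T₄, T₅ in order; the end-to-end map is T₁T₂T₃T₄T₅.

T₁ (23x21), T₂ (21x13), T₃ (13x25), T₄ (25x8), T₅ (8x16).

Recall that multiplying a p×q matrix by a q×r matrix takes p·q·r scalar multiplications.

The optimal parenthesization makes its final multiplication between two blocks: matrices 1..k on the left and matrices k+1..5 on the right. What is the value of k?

Adjacent pairs: T₁T₂ = 23·21·13 = 6279; T₂T₃ = 21·13·25 = 6825; T₃T₄ = 13·25·8 = 2600; T₄T₅ = 25·8·16 = 3200.
Length 3: T₁..T₃: k=1: 0+6825+23·21·25=18900; k=2: 6279+0+23·13·25=13754 → min 13754 | T₂..T₄: k=2: 0+2600+21·13·8=4784; k=3: 6825+0+21·25·8=11025 → min 4784 | T₃..T₅: k=3: 0+3200+13·25·16=8400; k=4: 2600+0+13·8·16=4264 → min 4264.
Length 4: T₁..T₄: k=1: 0+4784+23·21·8=8648; k=2: 6279+2600+23·13·8=11271; k=3: 13754+0+23·25·8=18354 → min 8648 | T₂..T₅: k=2: 0+4264+21·13·16=8632; k=3: 6825+3200+21·25·16=18425; k=4: 4784+0+21·8·16=7472 → min 7472.
Top-level splits: k=1: (T₁..T₁)·(T₂..T₅) → 0+7472+23·21·16 = 15200; k=2: (T₁..T₂)·(T₃..T₅) → 6279+4264+23·13·16 = 15327; k=3: (T₁..T₃)·(T₄..T₅) → 13754+3200+23·25·16 = 26154; k=4: (T₁..T₄)·(T₅..T₅) → 8648+0+23·8·16 = 11592.
Best split is after T₄, i.e. k = 4.

4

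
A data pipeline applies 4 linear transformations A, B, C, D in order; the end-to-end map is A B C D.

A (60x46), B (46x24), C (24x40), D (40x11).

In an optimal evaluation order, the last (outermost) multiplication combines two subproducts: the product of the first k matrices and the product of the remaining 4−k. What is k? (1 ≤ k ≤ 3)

1

Adjacent pairs: AB = 60·46·24 = 66240; BC = 46·24·40 = 44160; CD = 24·40·11 = 10560.
Length 3: A..C: k=1: 0+44160+60·46·40=154560; k=2: 66240+0+60·24·40=123840 → min 123840 | B..D: k=2: 0+10560+46·24·11=22704; k=3: 44160+0+46·40·11=64400 → min 22704.
Top-level splits: k=1: (A..A)·(B..D) → 0+22704+60·46·11 = 53064; k=2: (A..B)·(C..D) → 66240+10560+60·24·11 = 92640; k=3: (A..C)·(D..D) → 123840+0+60·40·11 = 150240.
Best split is after A, i.e. k = 1.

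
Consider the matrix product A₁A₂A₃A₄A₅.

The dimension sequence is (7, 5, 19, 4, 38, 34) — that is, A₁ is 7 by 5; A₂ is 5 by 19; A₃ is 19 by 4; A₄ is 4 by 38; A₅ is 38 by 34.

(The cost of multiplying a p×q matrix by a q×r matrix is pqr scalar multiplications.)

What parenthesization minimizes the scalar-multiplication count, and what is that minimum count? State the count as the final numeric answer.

Adjacent pairs: A₁A₂ = 7·5·19 = 665; A₂A₃ = 5·19·4 = 380; A₃A₄ = 19·4·38 = 2888; A₄A₅ = 4·38·34 = 5168.
Length 3: A₁..A₃: k=1: 0+380+7·5·4=520; k=2: 665+0+7·19·4=1197 → min 520 | A₂..A₄: k=2: 0+2888+5·19·38=6498; k=3: 380+0+5·4·38=1140 → min 1140 | A₃..A₅: k=3: 0+5168+19·4·34=7752; k=4: 2888+0+19·38·34=27436 → min 7752.
Length 4: A₁..A₄: k=1: 0+1140+7·5·38=2470; k=2: 665+2888+7·19·38=8607; k=3: 520+0+7·4·38=1584 → min 1584 | A₂..A₅: k=2: 0+7752+5·19·34=10982; k=3: 380+5168+5·4·34=6228; k=4: 1140+0+5·38·34=7600 → min 6228.
Length 5: A₁..A₅: k=1: 0+6228+7·5·34=7418; k=2: 665+7752+7·19·34=12939; k=3: 520+5168+7·4·34=6640; k=4: 1584+0+7·38·34=10628 → min 6640.
Optimal parenthesization: ((A₁(A₂A₃))(A₄A₅)) with cost 6640.

6640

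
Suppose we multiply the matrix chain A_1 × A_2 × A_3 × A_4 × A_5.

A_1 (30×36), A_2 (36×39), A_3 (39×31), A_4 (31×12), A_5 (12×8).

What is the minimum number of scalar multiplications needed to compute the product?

32520

Adjacent pairs: A_1A_2 = 30·36·39 = 42120; A_2A_3 = 36·39·31 = 43524; A_3A_4 = 39·31·12 = 14508; A_4A_5 = 31·12·8 = 2976.
Length 3: A_1..A_3: k=1: 0+43524+30·36·31=77004; k=2: 42120+0+30·39·31=78390 → min 77004 | A_2..A_4: k=2: 0+14508+36·39·12=31356; k=3: 43524+0+36·31·12=56916 → min 31356 | A_3..A_5: k=3: 0+2976+39·31·8=12648; k=4: 14508+0+39·12·8=18252 → min 12648.
Length 4: A_1..A_4: k=1: 0+31356+30·36·12=44316; k=2: 42120+14508+30·39·12=70668; k=3: 77004+0+30·31·12=88164 → min 44316 | A_2..A_5: k=2: 0+12648+36·39·8=23880; k=3: 43524+2976+36·31·8=55428; k=4: 31356+0+36·12·8=34812 → min 23880.
Length 5: A_1..A_5: k=1: 0+23880+30·36·8=32520; k=2: 42120+12648+30·39·8=64128; k=3: 77004+2976+30·31·8=87420; k=4: 44316+0+30·12·8=47196 → min 32520.
Optimal order: (A_1 × (A_2 × (A_3 × (A_4 × A_5)))) with cost 32520.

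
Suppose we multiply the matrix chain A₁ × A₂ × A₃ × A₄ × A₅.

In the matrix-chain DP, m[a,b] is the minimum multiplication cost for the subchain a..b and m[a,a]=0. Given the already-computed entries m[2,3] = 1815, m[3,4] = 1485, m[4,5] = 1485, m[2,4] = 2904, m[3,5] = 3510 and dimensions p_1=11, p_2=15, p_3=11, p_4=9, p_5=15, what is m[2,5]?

m[2,5] = min over k∈[2,4] of m[2,k]+m[k+1,5]+p_{1}·p_k·p_{5}.
k=2: 0 + 3510 + 11·15·15 = 5985; k=3: 1815 + 1485 + 11·11·15 = 5115; k=4: 2904 + 0 + 11·9·15 = 4389.
Minimum: 4389 at k=4.

4389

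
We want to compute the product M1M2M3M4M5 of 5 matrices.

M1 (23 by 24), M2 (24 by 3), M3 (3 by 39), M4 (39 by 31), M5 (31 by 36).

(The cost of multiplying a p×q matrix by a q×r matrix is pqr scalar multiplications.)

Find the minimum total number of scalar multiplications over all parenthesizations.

11115

Adjacent pairs: M1M2 = 23·24·3 = 1656; M2M3 = 24·3·39 = 2808; M3M4 = 3·39·31 = 3627; M4M5 = 39·31·36 = 43524.
Length 3: M1..M3: k=1: 0+2808+23·24·39=24336; k=2: 1656+0+23·3·39=4347 → min 4347 | M2..M4: k=2: 0+3627+24·3·31=5859; k=3: 2808+0+24·39·31=31824 → min 5859 | M3..M5: k=3: 0+43524+3·39·36=47736; k=4: 3627+0+3·31·36=6975 → min 6975.
Length 4: M1..M4: k=1: 0+5859+23·24·31=22971; k=2: 1656+3627+23·3·31=7422; k=3: 4347+0+23·39·31=32154 → min 7422 | M2..M5: k=2: 0+6975+24·3·36=9567; k=3: 2808+43524+24·39·36=80028; k=4: 5859+0+24·31·36=32643 → min 9567.
Length 5: M1..M5: k=1: 0+9567+23·24·36=29439; k=2: 1656+6975+23·3·36=11115; k=3: 4347+43524+23·39·36=80163; k=4: 7422+0+23·31·36=33090 → min 11115.
Optimal order: ((M1M2)((M3M4)M5)) with cost 11115.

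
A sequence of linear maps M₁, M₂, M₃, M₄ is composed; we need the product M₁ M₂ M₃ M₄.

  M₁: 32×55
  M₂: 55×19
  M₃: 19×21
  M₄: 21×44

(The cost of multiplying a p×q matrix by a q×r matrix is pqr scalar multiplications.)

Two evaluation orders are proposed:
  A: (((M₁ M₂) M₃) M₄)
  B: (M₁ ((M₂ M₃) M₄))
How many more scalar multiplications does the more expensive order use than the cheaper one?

Order A = (((M₁ M₂) M₃) M₄): (M₁ M₂): 32×55 by 55×19 → 32×19, cost 32·55·19 = 33440; ((M₁ M₂) M₃): 32×19 by 19×21 → 32×21, cost 32·19·21 = 12768; cumulative 46208; (((M₁ M₂) M₃) M₄): 32×21 by 21×44 → 32×44, cost 32·21·44 = 29568; cumulative 75776. Total 75776.
Order B = (M₁ ((M₂ M₃) M₄)): (M₂ M₃): 55×19 by 19×21 → 55×21, cost 55·19·21 = 21945; ((M₂ M₃) M₄): 55×21 by 21×44 → 55×44, cost 55·21·44 = 50820; cumulative 72765; (M₁ ((M₂ M₃) M₄)): 32×55 by 55×44 → 32×44, cost 32·55·44 = 77440; cumulative 150205. Total 150205.
Difference: |75776 − 150205| = 74429.

74429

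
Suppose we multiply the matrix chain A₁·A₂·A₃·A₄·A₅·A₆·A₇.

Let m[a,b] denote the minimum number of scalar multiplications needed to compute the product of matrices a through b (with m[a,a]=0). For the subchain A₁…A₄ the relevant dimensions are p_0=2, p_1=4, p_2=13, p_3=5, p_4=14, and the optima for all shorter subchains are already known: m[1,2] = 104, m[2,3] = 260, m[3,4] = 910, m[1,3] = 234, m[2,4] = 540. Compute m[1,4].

m[1,4] = min over k∈[1,3] of m[1,k]+m[k+1,4]+p_{0}·p_k·p_{4}.
k=1: 0 + 540 + 2·4·14 = 652; k=2: 104 + 910 + 2·13·14 = 1378; k=3: 234 + 0 + 2·5·14 = 374.
Minimum: 374 at k=3.

374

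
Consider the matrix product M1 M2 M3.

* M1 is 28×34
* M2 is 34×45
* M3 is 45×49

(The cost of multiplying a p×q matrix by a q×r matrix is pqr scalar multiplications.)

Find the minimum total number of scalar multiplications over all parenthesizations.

104580

Order (M1 (M2 M3)): (M2 M3): 34×45 by 45×49 → 34×49, cost 34·45·49 = 74970; (M1 (M2 M3)): 28×34 by 34×49 → 28×49, cost 28·34·49 = 46648; cumulative 121618. Total 121618.
Order ((M1 M2) M3): (M1 M2): 28×34 by 34×45 → 28×45, cost 28·34·45 = 42840; ((M1 M2) M3): 28×45 by 45×49 → 28×49, cost 28·45·49 = 61740; cumulative 104580. Total 104580.
Minimum: 104580.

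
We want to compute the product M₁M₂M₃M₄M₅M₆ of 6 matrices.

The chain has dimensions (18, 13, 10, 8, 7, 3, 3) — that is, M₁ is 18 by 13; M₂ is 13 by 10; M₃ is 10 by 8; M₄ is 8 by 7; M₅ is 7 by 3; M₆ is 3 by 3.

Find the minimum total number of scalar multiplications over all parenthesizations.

1563

Adjacent pairs: M₁M₂ = 18·13·10 = 2340; M₂M₃ = 13·10·8 = 1040; M₃M₄ = 10·8·7 = 560; M₄M₅ = 8·7·3 = 168; M₅M₆ = 7·3·3 = 63.
Length 3: M₁..M₃: k=1: 0+1040+18·13·8=2912; k=2: 2340+0+18·10·8=3780 → min 2912 | M₂..M₄: k=2: 0+560+13·10·7=1470; k=3: 1040+0+13·8·7=1768 → min 1470 | M₃..M₅: k=3: 0+168+10·8·3=408; k=4: 560+0+10·7·3=770 → min 408 | M₄..M₆: k=4: 0+63+8·7·3=231; k=5: 168+0+8·3·3=240 → min 231.
Length 4: M₁..M₄: k=1: 0+1470+18·13·7=3108; k=2: 2340+560+18·10·7=4160; k=3: 2912+0+18·8·7=3920 → min 3108 | M₂..M₅: k=2: 0+408+13·10·3=798; k=3: 1040+168+13·8·3=1520; k=4: 1470+0+13·7·3=1743 → min 798 | M₃..M₆: k=3: 0+231+10·8·3=471; k=4: 560+63+10·7·3=833; k=5: 408+0+10·3·3=498 → min 471.
Length 5: M₁..M₅: k=1: 0+798+18·13·3=1500; k=2: 2340+408+18·10·3=3288; k=3: 2912+168+18·8·3=3512; k=4: 3108+0+18·7·3=3486 → min 1500 | M₂..M₆: k=2: 0+471+13·10·3=861; k=3: 1040+231+13·8·3=1583; k=4: 1470+63+13·7·3=1806; k=5: 798+0+13·3·3=915 → min 861.
Length 6: M₁..M₆: k=1: 0+861+18·13·3=1563; k=2: 2340+471+18·10·3=3351; k=3: 2912+231+18·8·3=3575; k=4: 3108+63+18·7·3=3549; k=5: 1500+0+18·3·3=1662 → min 1563.
Optimal order: (M₁(M₂(M₃(M₄(M₅M₆))))) with cost 1563.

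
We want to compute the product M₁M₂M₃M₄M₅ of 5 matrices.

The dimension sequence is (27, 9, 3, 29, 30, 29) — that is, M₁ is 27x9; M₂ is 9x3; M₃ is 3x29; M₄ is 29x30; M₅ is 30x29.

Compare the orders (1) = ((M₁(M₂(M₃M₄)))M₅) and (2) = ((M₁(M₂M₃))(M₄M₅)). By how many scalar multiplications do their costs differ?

Order (1) = ((M₁(M₂(M₃M₄)))M₅): (M₃M₄): 3×29 by 29×30 → 3×30, cost 3·29·30 = 2610; (M₂(M₃M₄)): 9×3 by 3×30 → 9×30, cost 9·3·30 = 810; cumulative 3420; (M₁(M₂(M₃M₄))): 27×9 by 9×30 → 27×30, cost 27·9·30 = 7290; cumulative 10710; ((M₁(M₂(M₃M₄)))M₅): 27×30 by 30×29 → 27×29, cost 27·30·29 = 23490; cumulative 34200. Total 34200.
Order (2) = ((M₁(M₂M₃))(M₄M₅)): (M₂M₃): 9×3 by 3×29 → 9×29, cost 9·3·29 = 783; (M₁(M₂M₃)): 27×9 by 9×29 → 27×29, cost 27·9·29 = 7047; cumulative 7830; (M₄M₅): 29×30 by 30×29 → 29×29, cost 29·30·29 = 25230; ((M₁(M₂M₃))(M₄M₅)): 27×29 by 29×29 → 27×29, cost 27·29·29 = 22707; cumulative 55767. Total 55767.
Difference: |34200 − 55767| = 21567.

21567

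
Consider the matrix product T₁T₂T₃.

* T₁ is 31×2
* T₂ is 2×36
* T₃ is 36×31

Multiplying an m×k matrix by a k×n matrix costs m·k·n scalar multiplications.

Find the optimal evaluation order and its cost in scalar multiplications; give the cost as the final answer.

4154

(T₁(T₂T₃)): cost 4154.
((T₁T₂)T₃): cost 36828.
Optimal: (T₁(T₂T₃)) with cost 4154.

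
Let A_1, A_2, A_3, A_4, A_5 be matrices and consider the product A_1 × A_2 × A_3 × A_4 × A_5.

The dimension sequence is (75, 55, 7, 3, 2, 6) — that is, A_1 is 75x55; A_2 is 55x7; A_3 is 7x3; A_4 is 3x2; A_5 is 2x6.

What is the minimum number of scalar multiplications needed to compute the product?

9962

Adjacent pairs: A_1A_2 = 75·55·7 = 28875; A_2A_3 = 55·7·3 = 1155; A_3A_4 = 7·3·2 = 42; A_4A_5 = 3·2·6 = 36.
Length 3: A_1..A_3: k=1: 0+1155+75·55·3=13530; k=2: 28875+0+75·7·3=30450 → min 13530 | A_2..A_4: k=2: 0+42+55·7·2=812; k=3: 1155+0+55·3·2=1485 → min 812 | A_3..A_5: k=3: 0+36+7·3·6=162; k=4: 42+0+7·2·6=126 → min 126.
Length 4: A_1..A_4: k=1: 0+812+75·55·2=9062; k=2: 28875+42+75·7·2=29967; k=3: 13530+0+75·3·2=13980 → min 9062 | A_2..A_5: k=2: 0+126+55·7·6=2436; k=3: 1155+36+55·3·6=2181; k=4: 812+0+55·2·6=1472 → min 1472.
Length 5: A_1..A_5: k=1: 0+1472+75·55·6=26222; k=2: 28875+126+75·7·6=32151; k=3: 13530+36+75·3·6=14916; k=4: 9062+0+75·2·6=9962 → min 9962.
Optimal order: ((A_1 × (A_2 × (A_3 × A_4))) × A_5) with cost 9962.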